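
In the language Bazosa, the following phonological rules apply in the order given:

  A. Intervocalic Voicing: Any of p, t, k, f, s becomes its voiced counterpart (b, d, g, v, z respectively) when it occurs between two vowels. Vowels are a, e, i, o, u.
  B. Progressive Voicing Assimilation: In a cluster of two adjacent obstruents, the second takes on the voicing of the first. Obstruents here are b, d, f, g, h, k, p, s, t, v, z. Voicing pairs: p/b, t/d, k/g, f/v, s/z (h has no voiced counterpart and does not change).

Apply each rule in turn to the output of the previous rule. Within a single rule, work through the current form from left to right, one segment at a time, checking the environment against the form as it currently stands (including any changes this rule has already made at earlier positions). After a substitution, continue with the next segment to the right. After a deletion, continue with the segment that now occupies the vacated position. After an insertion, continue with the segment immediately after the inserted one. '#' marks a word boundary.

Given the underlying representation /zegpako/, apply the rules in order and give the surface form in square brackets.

[zegbago]

A Intervocalic Voicing: [zegpako] → [zegpago]
B Progressive Voicing Assimilation: [zegpago] → [zegbago]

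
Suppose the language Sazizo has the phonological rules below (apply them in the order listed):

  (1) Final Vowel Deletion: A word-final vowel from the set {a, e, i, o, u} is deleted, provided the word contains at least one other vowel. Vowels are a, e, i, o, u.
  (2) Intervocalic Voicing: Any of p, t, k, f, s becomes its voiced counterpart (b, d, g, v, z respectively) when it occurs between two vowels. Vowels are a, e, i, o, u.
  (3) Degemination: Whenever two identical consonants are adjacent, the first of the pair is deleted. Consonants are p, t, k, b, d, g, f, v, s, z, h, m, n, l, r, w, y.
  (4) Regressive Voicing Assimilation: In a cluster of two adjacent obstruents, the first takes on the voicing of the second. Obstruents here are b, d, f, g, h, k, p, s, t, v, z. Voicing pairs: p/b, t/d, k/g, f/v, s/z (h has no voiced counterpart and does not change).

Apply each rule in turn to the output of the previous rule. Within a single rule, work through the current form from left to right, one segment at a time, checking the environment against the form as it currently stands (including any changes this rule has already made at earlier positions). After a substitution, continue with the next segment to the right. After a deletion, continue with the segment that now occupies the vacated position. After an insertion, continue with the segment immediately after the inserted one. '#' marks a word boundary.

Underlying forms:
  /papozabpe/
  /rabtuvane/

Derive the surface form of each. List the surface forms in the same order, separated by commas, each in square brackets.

[pabozapp], [raptuvan]

/papozabpe/:
  (1) Final Vowel Deletion: [papozabpe] → [papozabp]
  (2) Intervocalic Voicing: [papozabp] → [pabozabp]
  (3) Degemination: no change — [pabozabp]
  (4) Regressive Voicing Assimilation: [pabozabp] → [pabozapp]
/rabtuvane/:
  (1) Final Vowel Deletion: [rabtuvane] → [rabtuvan]
  (2) Intervocalic Voicing: no change — [rabtuvan]
  (3) Degemination: no change — [rabtuvan]
  (4) Regressive Voicing Assimilation: [rabtuvan] → [raptuvan]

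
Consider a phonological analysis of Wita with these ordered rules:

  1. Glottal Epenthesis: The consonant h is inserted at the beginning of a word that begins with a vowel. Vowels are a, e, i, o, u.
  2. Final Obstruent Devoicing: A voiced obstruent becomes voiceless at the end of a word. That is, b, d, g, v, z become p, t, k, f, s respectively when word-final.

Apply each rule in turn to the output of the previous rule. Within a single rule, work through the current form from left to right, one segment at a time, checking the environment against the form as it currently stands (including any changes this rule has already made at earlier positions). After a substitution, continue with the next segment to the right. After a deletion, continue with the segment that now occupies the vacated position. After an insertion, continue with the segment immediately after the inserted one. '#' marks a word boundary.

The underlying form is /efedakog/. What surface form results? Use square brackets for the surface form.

1 Glottal Epenthesis: [efedakog] → [hefedakog]
2 Final Obstruent Devoicing: [hefedakog] → [hefedakok]

[hefedakok]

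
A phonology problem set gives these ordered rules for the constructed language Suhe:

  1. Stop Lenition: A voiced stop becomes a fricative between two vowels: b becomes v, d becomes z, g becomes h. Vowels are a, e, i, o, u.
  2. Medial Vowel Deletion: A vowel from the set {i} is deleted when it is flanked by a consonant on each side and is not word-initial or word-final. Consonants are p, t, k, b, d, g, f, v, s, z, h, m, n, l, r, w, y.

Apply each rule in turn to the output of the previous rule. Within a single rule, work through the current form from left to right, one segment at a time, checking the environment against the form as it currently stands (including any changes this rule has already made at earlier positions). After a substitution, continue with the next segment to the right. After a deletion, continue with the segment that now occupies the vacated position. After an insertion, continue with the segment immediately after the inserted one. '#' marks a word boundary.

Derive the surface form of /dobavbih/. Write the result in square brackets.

[dovavbh]

1 Stop Lenition: [dobavbih] → [dovavbih]
2 Medial Vowel Deletion: [dovavbih] → [dovavbh]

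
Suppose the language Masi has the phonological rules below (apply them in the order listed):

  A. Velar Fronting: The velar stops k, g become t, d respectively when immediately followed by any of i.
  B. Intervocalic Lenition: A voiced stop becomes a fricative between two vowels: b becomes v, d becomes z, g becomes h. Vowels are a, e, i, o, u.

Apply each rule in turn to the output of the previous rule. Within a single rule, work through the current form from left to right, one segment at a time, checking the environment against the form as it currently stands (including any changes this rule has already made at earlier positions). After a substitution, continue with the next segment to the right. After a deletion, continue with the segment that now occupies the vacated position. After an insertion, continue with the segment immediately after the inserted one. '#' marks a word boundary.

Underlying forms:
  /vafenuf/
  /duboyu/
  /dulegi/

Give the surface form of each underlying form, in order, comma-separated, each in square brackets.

[vafenuf], [duvoyu], [dulezi]

/vafenuf/:
  A Velar Fronting: no change — [vafenuf]
  B Intervocalic Lenition: no change — [vafenuf]
/duboyu/:
  A Velar Fronting: no change — [duboyu]
  B Intervocalic Lenition: [duboyu] → [duvoyu]
/dulegi/:
  A Velar Fronting: [dulegi] → [duledi]
  B Intervocalic Lenition: [duledi] → [dulezi]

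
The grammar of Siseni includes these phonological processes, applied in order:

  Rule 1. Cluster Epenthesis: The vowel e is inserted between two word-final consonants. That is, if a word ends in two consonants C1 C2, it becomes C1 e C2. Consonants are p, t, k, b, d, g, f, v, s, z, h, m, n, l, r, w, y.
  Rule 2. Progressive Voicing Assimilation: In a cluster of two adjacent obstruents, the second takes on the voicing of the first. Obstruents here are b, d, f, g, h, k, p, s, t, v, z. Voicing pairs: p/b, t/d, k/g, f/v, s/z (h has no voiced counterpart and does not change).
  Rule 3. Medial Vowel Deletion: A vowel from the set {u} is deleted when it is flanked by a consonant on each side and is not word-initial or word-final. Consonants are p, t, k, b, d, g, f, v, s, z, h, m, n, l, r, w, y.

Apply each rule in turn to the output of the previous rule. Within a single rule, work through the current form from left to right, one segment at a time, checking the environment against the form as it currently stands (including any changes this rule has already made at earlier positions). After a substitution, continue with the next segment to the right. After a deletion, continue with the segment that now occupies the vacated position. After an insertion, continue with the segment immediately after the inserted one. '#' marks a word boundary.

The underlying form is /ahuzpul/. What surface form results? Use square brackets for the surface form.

[ahzbl]

Rule 1 Cluster Epenthesis: no change — [ahuzpul]
Rule 2 Progressive Voicing Assimilation: [ahuzpul] → [ahuzbul]
Rule 3 Medial Vowel Deletion: [ahuzbul] → [ahzbl]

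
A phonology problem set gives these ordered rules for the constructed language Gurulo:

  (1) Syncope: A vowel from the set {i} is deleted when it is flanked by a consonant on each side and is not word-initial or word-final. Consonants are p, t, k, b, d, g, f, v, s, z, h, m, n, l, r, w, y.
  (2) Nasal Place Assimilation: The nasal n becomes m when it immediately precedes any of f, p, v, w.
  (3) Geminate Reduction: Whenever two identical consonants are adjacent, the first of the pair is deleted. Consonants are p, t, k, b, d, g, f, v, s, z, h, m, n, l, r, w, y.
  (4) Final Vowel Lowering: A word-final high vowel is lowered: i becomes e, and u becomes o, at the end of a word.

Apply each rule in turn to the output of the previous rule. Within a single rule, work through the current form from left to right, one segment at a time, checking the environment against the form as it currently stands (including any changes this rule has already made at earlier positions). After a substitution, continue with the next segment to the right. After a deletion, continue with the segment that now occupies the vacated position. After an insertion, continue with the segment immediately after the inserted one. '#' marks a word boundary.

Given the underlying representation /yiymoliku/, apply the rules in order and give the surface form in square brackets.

[ymolko]

(1) Syncope: [yiymoliku] → [yymolku]
(2) Nasal Place Assimilation: no change — [yymolku]
(3) Geminate Reduction: [yymolku] → [ymolku]
(4) Final Vowel Lowering: [ymolku] → [ymolko]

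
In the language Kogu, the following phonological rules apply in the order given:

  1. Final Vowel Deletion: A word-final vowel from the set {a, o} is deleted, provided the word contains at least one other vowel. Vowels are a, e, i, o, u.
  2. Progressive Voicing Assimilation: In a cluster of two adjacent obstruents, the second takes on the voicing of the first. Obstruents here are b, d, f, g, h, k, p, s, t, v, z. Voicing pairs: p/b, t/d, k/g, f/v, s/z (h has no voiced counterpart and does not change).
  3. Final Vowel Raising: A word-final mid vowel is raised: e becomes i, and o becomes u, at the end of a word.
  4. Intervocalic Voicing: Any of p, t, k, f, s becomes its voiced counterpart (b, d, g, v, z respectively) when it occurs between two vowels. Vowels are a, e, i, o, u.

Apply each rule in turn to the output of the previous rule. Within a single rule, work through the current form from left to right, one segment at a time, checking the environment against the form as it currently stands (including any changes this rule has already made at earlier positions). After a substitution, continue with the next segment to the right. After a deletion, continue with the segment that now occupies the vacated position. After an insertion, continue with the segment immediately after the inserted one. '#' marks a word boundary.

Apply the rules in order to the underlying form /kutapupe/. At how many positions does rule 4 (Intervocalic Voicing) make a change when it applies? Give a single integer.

1 Final Vowel Deletion: no change — [kutapupe]
2 Progressive Voicing Assimilation: no change — [kutapupe]
3 Final Vowel Raising: [kutapupe] → [kutapupi]
4 Intervocalic Voicing: [kutapupi] → [kudabubi]
Rule 4 changed 3 position(s).

3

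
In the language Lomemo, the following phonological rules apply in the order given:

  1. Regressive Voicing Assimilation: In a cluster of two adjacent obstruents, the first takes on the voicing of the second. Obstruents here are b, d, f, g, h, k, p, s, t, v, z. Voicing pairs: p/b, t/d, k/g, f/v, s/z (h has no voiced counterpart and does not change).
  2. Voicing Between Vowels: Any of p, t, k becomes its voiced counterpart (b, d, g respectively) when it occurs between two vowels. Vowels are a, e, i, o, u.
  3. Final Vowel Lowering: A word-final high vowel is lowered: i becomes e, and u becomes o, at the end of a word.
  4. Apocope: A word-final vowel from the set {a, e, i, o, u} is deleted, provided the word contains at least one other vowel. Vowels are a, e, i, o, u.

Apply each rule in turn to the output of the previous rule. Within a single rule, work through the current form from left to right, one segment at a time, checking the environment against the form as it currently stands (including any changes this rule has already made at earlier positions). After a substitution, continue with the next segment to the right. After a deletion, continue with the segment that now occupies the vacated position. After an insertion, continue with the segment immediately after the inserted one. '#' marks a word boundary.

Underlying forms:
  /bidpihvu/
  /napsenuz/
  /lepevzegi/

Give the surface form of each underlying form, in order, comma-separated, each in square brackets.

/bidpihvu/:
  1 Regressive Voicing Assimilation: [bidpihvu] → [bitpihvu]
  2 Voicing Between Vowels: no change — [bitpihvu]
  3 Final Vowel Lowering: [bitpihvu] → [bitpihvo]
  4 Apocope: [bitpihvo] → [bitpihv]
/napsenuz/:
  1 Regressive Voicing Assimilation: no change — [napsenuz]
  2 Voicing Between Vowels: no change — [napsenuz]
  3 Final Vowel Lowering: no change — [napsenuz]
  4 Apocope: no change — [napsenuz]
/lepevzegi/:
  1 Regressive Voicing Assimilation: no change — [lepevzegi]
  2 Voicing Between Vowels: [lepevzegi] → [lebevzegi]
  3 Final Vowel Lowering: [lebevzegi] → [lebevzege]
  4 Apocope: [lebevzege] → [lebevzeg]

[bitpihv], [napsenuz], [lebevzeg]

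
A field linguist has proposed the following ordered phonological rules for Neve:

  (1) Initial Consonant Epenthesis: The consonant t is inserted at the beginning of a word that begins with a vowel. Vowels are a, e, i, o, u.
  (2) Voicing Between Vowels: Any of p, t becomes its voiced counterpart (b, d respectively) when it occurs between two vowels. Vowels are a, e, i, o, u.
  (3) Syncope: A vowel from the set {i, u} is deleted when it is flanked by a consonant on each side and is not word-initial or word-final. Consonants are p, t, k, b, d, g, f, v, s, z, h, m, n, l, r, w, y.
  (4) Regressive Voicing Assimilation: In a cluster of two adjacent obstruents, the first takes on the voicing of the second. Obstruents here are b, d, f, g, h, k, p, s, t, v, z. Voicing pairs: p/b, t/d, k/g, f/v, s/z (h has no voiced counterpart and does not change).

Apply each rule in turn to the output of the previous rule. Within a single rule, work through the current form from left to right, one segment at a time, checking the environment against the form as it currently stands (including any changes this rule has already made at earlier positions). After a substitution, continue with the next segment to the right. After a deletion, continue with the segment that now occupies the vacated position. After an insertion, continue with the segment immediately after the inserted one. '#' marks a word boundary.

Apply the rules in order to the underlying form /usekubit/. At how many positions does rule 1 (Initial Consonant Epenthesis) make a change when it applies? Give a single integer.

(1) Initial Consonant Epenthesis: [usekubit] → [tusekubit]
(2) Voicing Between Vowels: no change — [tusekubit]
(3) Syncope: [tusekubit] → [tsekbt]
(4) Regressive Voicing Assimilation: [tsekbt] → [tsegpt]
Rule 1 changed 1 position(s).

1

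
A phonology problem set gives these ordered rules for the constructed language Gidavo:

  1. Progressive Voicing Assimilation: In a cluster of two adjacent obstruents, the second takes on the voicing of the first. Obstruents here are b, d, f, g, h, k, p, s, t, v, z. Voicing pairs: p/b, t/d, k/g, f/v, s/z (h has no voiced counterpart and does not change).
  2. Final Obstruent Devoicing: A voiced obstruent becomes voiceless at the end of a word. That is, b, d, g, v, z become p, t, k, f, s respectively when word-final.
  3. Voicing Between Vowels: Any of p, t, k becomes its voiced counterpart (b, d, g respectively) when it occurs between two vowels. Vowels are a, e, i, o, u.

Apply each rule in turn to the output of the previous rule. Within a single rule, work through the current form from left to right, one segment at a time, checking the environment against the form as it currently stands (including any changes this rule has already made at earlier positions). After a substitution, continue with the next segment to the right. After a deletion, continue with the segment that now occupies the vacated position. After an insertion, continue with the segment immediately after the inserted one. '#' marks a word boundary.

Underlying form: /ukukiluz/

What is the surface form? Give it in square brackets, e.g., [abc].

1 Progressive Voicing Assimilation: no change — [ukukiluz]
2 Final Obstruent Devoicing: [ukukiluz] → [ukukilus]
3 Voicing Between Vowels: [ukukilus] → [ugugilus]

[ugugilus]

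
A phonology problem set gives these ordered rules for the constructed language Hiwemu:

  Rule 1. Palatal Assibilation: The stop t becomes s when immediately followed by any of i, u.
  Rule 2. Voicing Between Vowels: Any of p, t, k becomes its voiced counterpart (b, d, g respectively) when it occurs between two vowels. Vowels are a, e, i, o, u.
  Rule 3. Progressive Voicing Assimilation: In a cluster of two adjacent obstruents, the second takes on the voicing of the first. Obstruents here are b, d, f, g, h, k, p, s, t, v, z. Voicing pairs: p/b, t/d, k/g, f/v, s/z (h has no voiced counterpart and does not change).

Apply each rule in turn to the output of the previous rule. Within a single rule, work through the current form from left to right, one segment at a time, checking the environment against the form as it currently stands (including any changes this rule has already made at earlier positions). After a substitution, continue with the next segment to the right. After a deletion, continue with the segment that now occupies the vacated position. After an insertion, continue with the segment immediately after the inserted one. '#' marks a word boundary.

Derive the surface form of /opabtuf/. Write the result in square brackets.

[obabzuf]

Rule 1 Palatal Assibilation: [opabtuf] → [opabsuf]
Rule 2 Voicing Between Vowels: [opabsuf] → [obabsuf]
Rule 3 Progressive Voicing Assimilation: [obabsuf] → [obabzuf]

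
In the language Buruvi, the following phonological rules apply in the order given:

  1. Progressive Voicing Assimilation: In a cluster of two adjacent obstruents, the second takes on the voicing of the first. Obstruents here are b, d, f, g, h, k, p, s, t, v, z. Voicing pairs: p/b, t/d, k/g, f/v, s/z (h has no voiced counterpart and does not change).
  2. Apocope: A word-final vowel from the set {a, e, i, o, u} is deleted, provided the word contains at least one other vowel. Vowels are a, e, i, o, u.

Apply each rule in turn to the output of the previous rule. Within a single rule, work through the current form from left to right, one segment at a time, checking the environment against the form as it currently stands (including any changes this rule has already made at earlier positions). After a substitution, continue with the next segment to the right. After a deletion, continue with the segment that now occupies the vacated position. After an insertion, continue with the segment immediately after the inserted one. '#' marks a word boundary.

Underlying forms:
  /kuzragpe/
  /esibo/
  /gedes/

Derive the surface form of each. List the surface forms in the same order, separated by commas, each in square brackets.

[kuzragb], [esib], [gedes]

/kuzragpe/:
  1 Progressive Voicing Assimilation: [kuzragpe] → [kuzragbe]
  2 Apocope: [kuzragbe] → [kuzragb]
/esibo/:
  1 Progressive Voicing Assimilation: no change — [esibo]
  2 Apocope: [esibo] → [esib]
/gedes/:
  1 Progressive Voicing Assimilation: no change — [gedes]
  2 Apocope: no change — [gedes]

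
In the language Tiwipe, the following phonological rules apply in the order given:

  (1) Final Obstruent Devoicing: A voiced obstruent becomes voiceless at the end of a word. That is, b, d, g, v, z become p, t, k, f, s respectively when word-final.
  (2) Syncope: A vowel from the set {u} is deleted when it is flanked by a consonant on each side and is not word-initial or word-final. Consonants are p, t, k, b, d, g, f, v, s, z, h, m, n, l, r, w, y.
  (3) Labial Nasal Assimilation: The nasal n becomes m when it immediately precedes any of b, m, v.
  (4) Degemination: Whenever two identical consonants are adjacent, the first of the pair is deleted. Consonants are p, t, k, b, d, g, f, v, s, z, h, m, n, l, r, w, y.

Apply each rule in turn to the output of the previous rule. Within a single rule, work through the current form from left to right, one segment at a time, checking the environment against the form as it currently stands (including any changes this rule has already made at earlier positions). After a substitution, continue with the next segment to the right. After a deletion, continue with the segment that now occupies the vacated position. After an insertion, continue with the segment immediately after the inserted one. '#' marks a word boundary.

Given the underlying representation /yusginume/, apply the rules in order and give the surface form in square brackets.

[ysgime]

(1) Final Obstruent Devoicing: no change — [yusginume]
(2) Syncope: [yusginume] → [ysginme]
(3) Labial Nasal Assimilation: [ysginme] → [ysgimme]
(4) Degemination: [ysgimme] → [ysgime]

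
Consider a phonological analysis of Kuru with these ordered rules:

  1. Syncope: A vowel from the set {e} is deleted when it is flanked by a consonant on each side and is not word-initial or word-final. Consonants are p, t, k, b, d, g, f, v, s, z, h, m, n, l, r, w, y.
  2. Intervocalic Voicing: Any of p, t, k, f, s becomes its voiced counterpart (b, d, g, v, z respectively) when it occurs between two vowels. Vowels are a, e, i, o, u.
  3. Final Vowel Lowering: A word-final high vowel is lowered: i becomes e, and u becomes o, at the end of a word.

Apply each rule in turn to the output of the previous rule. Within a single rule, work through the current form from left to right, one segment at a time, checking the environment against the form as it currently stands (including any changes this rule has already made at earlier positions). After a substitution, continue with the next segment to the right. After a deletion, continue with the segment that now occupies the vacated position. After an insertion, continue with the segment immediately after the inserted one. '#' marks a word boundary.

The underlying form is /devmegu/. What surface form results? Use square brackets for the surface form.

[dvmgo]

1 Syncope: [devmegu] → [dvmgu]
2 Intervocalic Voicing: no change — [dvmgu]
3 Final Vowel Lowering: [dvmgu] → [dvmgo]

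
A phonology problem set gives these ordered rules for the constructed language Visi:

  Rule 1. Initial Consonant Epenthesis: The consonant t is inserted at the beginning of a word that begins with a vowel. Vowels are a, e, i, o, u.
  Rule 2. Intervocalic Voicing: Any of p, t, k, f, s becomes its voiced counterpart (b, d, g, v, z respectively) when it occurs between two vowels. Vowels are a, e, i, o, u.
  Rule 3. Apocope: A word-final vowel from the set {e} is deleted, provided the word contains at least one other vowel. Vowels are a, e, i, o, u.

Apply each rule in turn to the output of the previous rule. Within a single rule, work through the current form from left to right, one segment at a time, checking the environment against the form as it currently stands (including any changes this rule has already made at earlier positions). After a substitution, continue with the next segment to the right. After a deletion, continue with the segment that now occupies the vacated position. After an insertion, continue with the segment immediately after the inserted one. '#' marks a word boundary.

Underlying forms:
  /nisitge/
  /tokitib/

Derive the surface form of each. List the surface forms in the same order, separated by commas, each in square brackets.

[nizitg], [togidib]

/nisitge/:
  Rule 1 Initial Consonant Epenthesis: no change — [nisitge]
  Rule 2 Intervocalic Voicing: [nisitge] → [nizitge]
  Rule 3 Apocope: [nizitge] → [nizitg]
/tokitib/:
  Rule 1 Initial Consonant Epenthesis: no change — [tokitib]
  Rule 2 Intervocalic Voicing: [tokitib] → [togidib]
  Rule 3 Apocope: no change — [togidib]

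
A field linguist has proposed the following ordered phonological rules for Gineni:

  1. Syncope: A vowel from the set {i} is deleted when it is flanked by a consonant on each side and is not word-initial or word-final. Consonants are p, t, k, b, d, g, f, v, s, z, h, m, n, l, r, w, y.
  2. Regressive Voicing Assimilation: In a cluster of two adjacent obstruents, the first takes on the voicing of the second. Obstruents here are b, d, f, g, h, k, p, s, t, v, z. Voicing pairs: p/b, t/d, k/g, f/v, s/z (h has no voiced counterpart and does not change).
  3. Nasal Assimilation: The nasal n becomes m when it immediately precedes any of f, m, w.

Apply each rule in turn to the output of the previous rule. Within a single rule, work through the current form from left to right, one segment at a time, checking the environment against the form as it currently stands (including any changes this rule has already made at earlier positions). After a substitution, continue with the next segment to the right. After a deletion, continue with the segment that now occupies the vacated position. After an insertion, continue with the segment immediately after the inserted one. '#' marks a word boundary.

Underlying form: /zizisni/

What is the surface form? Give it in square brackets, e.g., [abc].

1 Syncope: [zizisni] → [zzsni]
2 Regressive Voicing Assimilation: [zzsni] → [zssni]
3 Nasal Assimilation: no change — [zssni]

[zssni]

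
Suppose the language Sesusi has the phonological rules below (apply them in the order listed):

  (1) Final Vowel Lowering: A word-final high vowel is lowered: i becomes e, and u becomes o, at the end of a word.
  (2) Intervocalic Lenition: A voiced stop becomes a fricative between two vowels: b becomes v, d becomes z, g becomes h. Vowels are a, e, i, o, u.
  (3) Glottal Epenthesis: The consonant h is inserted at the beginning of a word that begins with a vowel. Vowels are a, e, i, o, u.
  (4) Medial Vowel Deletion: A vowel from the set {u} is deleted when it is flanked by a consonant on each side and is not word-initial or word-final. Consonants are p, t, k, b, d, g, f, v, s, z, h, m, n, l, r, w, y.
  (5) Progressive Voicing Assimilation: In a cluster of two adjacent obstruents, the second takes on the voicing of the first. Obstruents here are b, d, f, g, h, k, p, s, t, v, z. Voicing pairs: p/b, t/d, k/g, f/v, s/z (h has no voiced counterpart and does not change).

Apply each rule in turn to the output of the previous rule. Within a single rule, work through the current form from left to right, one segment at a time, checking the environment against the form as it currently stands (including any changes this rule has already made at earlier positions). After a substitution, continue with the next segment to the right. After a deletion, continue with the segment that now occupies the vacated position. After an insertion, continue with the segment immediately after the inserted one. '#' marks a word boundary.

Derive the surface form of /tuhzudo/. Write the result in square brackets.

(1) Final Vowel Lowering: no change — [tuhzudo]
(2) Intervocalic Lenition: [tuhzudo] → [tuhzuzo]
(3) Glottal Epenthesis: no change — [tuhzuzo]
(4) Medial Vowel Deletion: [tuhzuzo] → [thzzo]
(5) Progressive Voicing Assimilation: [thzzo] → [thsso]

[thsso]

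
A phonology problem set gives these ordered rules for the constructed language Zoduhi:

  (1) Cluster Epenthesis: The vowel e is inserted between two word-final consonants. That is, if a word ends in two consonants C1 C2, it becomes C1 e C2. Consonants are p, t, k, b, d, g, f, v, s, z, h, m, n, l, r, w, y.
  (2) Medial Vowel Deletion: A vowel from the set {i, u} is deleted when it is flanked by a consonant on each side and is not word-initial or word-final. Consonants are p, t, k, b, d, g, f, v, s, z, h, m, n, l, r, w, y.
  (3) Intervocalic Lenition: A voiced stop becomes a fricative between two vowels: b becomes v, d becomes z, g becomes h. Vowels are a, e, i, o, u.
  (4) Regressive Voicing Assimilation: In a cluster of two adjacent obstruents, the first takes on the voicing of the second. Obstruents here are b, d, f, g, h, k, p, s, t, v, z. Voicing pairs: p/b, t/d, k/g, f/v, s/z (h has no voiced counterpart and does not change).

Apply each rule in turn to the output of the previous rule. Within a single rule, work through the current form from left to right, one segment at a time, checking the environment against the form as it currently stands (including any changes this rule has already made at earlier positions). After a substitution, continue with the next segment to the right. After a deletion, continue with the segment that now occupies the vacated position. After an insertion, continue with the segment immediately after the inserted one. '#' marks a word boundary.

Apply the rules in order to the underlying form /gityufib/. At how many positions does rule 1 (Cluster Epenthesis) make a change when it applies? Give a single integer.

0

(1) Cluster Epenthesis: no change — [gityufib]
(2) Medial Vowel Deletion: [gityufib] → [gtyfb]
(3) Intervocalic Lenition: no change — [gtyfb]
(4) Regressive Voicing Assimilation: [gtyfb] → [ktyvb]
Rule 1 changed 0 position(s).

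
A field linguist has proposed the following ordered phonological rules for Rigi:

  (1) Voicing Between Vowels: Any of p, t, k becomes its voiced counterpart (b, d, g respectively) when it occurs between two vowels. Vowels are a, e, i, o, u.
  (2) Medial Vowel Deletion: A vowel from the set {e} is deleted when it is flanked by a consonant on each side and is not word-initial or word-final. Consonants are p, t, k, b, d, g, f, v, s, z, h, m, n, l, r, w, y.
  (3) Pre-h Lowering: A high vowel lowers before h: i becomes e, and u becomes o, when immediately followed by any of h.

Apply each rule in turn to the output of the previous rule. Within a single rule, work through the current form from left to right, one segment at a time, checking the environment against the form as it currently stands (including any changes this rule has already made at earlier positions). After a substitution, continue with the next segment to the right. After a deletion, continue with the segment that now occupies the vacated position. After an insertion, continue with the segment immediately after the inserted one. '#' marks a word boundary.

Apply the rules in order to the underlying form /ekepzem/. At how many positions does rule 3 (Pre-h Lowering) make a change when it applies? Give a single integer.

0

(1) Voicing Between Vowels: [ekepzem] → [egepzem]
(2) Medial Vowel Deletion: [egepzem] → [egpzm]
(3) Pre-h Lowering: no change — [egpzm]
Rule 3 changed 0 position(s).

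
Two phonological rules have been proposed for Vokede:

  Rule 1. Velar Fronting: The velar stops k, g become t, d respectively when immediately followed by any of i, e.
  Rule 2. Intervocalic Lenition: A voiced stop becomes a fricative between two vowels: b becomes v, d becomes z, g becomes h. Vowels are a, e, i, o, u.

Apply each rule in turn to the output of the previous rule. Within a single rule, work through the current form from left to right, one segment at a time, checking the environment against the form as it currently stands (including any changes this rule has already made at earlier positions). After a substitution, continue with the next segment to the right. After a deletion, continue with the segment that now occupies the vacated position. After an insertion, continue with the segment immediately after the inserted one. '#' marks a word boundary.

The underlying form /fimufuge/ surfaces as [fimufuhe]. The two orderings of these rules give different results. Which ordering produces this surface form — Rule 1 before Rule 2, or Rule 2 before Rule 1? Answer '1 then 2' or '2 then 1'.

Order 1 then 2:
  1 Velar Fronting: [fimufuge] → [fimufude]
  2 Intervocalic Lenition: [fimufude] → [fimufuze]
  result: [fimufuze]
Order 2 then 1:
  2 Intervocalic Lenition: [fimufuge] → [fimufuhe]
  1 Velar Fronting: no change — [fimufuhe]
  result: [fimufuhe]

2 then 1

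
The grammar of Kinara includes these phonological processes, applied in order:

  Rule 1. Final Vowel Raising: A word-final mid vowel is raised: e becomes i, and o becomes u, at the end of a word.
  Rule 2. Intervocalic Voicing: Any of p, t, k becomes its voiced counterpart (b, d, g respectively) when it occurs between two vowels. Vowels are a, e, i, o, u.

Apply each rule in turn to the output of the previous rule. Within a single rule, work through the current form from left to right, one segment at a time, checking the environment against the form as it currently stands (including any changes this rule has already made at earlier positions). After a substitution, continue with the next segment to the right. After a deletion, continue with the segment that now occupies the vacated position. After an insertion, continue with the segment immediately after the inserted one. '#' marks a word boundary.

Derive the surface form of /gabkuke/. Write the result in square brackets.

Rule 1 Final Vowel Raising: [gabkuke] → [gabkuki]
Rule 2 Intervocalic Voicing: [gabkuki] → [gabkugi]

[gabkugi]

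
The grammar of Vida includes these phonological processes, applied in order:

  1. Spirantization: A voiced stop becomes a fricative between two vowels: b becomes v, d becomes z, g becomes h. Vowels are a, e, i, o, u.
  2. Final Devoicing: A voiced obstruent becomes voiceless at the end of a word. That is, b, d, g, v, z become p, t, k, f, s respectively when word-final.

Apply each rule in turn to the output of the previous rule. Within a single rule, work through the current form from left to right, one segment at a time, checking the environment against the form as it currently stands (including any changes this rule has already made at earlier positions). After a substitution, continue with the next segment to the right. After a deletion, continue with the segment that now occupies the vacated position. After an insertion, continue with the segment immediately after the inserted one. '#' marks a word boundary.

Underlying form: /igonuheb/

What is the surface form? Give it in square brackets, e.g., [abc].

[ihonuhep]

1 Spirantization: [igonuheb] → [ihonuheb]
2 Final Devoicing: [ihonuheb] → [ihonuhep]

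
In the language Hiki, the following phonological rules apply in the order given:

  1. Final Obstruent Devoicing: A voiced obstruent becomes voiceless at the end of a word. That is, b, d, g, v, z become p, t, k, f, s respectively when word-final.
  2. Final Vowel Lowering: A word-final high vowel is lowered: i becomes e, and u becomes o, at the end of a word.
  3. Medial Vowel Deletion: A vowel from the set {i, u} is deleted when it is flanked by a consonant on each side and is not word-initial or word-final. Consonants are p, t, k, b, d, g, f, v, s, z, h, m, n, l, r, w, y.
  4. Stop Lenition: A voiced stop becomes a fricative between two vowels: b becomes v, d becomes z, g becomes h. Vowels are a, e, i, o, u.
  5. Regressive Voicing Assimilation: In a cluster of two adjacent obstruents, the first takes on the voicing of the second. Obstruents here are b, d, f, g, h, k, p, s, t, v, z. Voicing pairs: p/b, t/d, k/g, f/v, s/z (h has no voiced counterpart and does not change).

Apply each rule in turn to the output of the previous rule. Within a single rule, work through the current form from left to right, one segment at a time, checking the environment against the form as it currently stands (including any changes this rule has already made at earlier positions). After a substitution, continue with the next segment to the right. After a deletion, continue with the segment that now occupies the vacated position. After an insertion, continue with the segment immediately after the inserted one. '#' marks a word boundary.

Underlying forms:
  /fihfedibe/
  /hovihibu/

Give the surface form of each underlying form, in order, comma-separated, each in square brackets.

[fhfedbe], [hofhbo]

/fihfedibe/:
  1 Final Obstruent Devoicing: no change — [fihfedibe]
  2 Final Vowel Lowering: no change — [fihfedibe]
  3 Medial Vowel Deletion: [fihfedibe] → [fhfedbe]
  4 Stop Lenition: no change — [fhfedbe]
  5 Regressive Voicing Assimilation: no change — [fhfedbe]
/hovihibu/:
  1 Final Obstruent Devoicing: no change — [hovihibu]
  2 Final Vowel Lowering: [hovihibu] → [hovihibo]
  3 Medial Vowel Deletion: [hovihibo] → [hovhbo]
  4 Stop Lenition: no change — [hovhbo]
  5 Regressive Voicing Assimilation: [hovhbo] → [hofhbo]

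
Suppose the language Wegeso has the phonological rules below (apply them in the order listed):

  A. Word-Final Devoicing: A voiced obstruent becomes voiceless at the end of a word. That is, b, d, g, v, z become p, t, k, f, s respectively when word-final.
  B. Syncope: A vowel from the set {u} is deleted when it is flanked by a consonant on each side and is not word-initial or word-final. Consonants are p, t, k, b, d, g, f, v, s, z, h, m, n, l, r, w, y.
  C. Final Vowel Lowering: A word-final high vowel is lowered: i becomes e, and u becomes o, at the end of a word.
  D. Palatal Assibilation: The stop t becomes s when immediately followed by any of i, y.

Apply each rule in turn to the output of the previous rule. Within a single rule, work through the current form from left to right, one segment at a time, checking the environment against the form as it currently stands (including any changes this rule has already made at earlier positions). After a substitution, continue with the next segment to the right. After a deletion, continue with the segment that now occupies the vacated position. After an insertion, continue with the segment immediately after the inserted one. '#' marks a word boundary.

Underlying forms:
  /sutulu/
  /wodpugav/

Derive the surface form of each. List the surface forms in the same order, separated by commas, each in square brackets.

/sutulu/:
  A Word-Final Devoicing: no change — [sutulu]
  B Syncope: [sutulu] → [stlu]
  C Final Vowel Lowering: [stlu] → [stlo]
  D Palatal Assibilation: no change — [stlo]
/wodpugav/:
  A Word-Final Devoicing: [wodpugav] → [wodpugaf]
  B Syncope: [wodpugaf] → [wodpgaf]
  C Final Vowel Lowering: no change — [wodpgaf]
  D Palatal Assibilation: no change — [wodpgaf]

[stlo], [wodpgaf]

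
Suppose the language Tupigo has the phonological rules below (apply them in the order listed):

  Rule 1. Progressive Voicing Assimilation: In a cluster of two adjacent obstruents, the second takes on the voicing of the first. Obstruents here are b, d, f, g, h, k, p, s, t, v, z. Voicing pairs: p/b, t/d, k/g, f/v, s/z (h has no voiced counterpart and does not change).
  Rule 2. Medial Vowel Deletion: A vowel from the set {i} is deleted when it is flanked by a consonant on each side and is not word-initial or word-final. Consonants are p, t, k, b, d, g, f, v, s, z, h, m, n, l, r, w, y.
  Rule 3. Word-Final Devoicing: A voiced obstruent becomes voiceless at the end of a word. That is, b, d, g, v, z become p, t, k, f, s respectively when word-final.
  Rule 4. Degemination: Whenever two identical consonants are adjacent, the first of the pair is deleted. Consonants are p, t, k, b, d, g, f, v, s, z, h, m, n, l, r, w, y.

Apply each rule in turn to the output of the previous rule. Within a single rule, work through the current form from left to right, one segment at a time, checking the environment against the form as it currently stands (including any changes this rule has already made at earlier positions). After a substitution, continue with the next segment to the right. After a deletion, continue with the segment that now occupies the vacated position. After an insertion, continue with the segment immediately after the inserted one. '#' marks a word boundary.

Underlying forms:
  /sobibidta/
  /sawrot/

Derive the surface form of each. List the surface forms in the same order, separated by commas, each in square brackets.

/sobibidta/:
  Rule 1 Progressive Voicing Assimilation: [sobibidta] → [sobibidda]
  Rule 2 Medial Vowel Deletion: [sobibidda] → [sobbdda]
  Rule 3 Word-Final Devoicing: no change — [sobbdda]
  Rule 4 Degemination: [sobbdda] → [sobda]
/sawrot/:
  Rule 1 Progressive Voicing Assimilation: no change — [sawrot]
  Rule 2 Medial Vowel Deletion: no change — [sawrot]
  Rule 3 Word-Final Devoicing: no change — [sawrot]
  Rule 4 Degemination: no change — [sawrot]

[sobda], [sawrot]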